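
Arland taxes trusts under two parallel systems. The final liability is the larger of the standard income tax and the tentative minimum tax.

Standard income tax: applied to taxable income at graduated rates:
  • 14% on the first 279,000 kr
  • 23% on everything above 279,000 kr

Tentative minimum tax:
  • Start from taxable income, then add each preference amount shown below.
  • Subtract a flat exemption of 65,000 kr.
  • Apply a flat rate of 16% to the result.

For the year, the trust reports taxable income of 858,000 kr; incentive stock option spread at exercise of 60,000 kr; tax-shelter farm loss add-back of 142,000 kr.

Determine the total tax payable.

Tentative minimum tax:
  Adjusted income: 858,000 kr + 60,000 kr + 142,000 kr = 1,060,000 kr
  Less exemption 65,000 kr → base 995,000 kr
  995,000 kr × 16% = 159,200 kr

Standard income tax:
  279,000 kr × 14% = 39,060 kr
  579,000 kr × 23% = 133,170 kr
  → 172,230 kr

172,230 kr > 159,200 kr, so the standard income tax governs.

172,230 kr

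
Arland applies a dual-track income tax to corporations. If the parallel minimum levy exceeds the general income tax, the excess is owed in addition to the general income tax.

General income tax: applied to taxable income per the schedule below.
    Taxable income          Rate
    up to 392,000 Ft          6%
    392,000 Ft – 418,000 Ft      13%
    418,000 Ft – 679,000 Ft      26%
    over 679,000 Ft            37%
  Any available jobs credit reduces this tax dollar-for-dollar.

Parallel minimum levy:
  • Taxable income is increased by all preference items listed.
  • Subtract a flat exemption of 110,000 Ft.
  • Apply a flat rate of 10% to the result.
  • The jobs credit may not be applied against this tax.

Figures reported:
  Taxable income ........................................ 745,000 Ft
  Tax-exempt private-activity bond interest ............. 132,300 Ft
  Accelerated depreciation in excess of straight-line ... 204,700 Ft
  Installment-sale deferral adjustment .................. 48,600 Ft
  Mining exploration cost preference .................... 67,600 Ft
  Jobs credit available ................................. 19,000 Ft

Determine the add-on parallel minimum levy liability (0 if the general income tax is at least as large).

Parallel minimum levy:
  Adjusted income: 745,000 Ft + 132,300 Ft + 204,700 Ft + 48,600 Ft + 67,600 Ft = 1,198,200 Ft
  Less exemption 110,000 Ft → base 1,088,200 Ft
  1,088,200 Ft × 10% = 108,820 Ft

General income tax:
  392,000 Ft × 6% = 23,520 Ft
  26,000 Ft × 13% = 3,380 Ft
  261,000 Ft × 26% = 67,860 Ft
  66,000 Ft × 37% = 24,420 Ft
  → 119,180 Ft
  Less jobs credit 19,000 Ft → 100,180 Ft

Excess of parallel minimum levy over general income tax: 108,820 Ft − 100,180 Ft = 8,640 Ft.

8,640 Ft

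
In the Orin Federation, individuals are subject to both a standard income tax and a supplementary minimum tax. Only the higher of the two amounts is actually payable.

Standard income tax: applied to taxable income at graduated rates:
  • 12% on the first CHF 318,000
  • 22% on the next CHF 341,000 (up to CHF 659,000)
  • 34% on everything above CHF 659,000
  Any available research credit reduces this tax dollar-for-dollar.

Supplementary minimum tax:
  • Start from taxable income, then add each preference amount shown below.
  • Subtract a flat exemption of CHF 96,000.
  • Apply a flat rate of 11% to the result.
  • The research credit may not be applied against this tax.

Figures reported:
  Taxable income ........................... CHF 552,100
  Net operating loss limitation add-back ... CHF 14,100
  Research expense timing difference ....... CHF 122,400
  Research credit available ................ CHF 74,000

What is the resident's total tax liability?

CHF 65,186

Standard income tax:
  CHF 318,000 × 12% = CHF 38,160
  CHF 234,100 × 22% = CHF 51,502
  → CHF 89,662
  Less research credit CHF 74,000 → CHF 15,662

Supplementary minimum tax:
  Adjusted income: CHF 552,100 + CHF 14,100 + CHF 122,400 = CHF 688,600
  Less exemption CHF 96,000 → base CHF 592,600
  CHF 592,600 × 11% = CHF 65,186

CHF 65,186 > CHF 15,662, so the supplementary minimum tax is the binding amount.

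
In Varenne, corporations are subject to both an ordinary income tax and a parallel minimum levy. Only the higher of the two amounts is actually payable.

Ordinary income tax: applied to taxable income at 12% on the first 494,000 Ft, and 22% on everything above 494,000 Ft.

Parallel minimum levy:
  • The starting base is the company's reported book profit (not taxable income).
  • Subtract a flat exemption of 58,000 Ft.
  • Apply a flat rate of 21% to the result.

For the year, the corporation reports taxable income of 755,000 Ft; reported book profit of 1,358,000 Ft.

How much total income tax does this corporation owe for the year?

Ordinary income tax:
  494,000 Ft × 12% = 59,280 Ft
  261,000 Ft × 22% = 57,420 Ft
  → 116,700 Ft

Parallel minimum levy:
  Base (reported book profit): 1,358,000 Ft
  Less exemption 58,000 Ft → base 1,300,000 Ft
  1,300,000 Ft × 21% = 273,000 Ft

273,000 Ft > 116,700 Ft, so the parallel minimum levy is the binding amount.

273,000 Ft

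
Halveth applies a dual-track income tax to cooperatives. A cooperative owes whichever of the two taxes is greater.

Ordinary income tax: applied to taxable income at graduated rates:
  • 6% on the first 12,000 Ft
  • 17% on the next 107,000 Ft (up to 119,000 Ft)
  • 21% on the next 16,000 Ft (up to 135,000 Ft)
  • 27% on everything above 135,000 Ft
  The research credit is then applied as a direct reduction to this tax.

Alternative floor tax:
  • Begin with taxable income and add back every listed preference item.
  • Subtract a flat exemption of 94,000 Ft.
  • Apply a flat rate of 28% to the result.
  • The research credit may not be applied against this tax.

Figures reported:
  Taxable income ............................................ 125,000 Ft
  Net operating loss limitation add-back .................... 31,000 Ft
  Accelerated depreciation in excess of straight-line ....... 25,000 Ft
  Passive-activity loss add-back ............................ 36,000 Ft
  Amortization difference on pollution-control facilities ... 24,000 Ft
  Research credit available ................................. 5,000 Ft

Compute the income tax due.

Alternative floor tax:
  Adjusted income: 125,000 Ft + 31,000 Ft + 25,000 Ft + 36,000 Ft + 24,000 Ft = 241,000 Ft
  Less exemption 94,000 Ft → base 147,000 Ft
  147,000 Ft × 28% = 41,160 Ft

Ordinary income tax:
  12,000 Ft × 6% = 720 Ft
  107,000 Ft × 17% = 18,190 Ft
  6,000 Ft × 21% = 1,260 Ft
  → 20,170 Ft
  Less research credit 5,000 Ft → 15,170 Ft

41,160 Ft > 15,170 Ft, so the alternative floor tax is the binding amount.

41,160 Ft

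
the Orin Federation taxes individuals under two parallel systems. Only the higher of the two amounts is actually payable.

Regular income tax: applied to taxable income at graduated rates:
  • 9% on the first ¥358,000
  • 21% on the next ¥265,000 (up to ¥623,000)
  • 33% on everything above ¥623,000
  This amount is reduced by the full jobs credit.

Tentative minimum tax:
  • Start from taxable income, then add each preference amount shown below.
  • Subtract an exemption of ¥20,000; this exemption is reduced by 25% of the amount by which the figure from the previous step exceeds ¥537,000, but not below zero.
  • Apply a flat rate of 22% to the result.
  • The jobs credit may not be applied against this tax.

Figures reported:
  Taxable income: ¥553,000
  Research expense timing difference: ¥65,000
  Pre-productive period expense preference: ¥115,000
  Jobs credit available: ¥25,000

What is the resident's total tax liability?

Tentative minimum tax:
  Adjusted income: ¥553,000 + ¥65,000 + ¥115,000 = ¥733,000
  Exemption: 25% × (¥733,000 − ¥537,000) = ¥49,000 ≥ ¥20,000, so the exemption is fully phased out
  Base: ¥733,000 − ¥0 = ¥733,000
  ¥733,000 × 22% = ¥161,260

Regular income tax:
  ¥358,000 × 9% = ¥32,220
  ¥195,000 × 21% = ¥40,950
  → ¥73,170
  Less jobs credit ¥25,000 → ¥48,170

¥161,260 > ¥48,170, so the tentative minimum tax is the binding amount.

¥161,260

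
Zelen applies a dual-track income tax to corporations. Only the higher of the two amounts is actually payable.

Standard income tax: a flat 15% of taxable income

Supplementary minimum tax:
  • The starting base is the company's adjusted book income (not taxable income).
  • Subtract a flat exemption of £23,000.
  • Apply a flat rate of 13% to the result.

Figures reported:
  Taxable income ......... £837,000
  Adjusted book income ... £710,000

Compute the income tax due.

£125,550

Standard income tax:
  £837,000 × 15% = £125,550

Supplementary minimum tax:
  Base (adjusted book income): £710,000
  Less exemption £23,000 → base £687,000
  £687,000 × 13% = £89,310

£125,550 > £89,310, so the standard income tax governs.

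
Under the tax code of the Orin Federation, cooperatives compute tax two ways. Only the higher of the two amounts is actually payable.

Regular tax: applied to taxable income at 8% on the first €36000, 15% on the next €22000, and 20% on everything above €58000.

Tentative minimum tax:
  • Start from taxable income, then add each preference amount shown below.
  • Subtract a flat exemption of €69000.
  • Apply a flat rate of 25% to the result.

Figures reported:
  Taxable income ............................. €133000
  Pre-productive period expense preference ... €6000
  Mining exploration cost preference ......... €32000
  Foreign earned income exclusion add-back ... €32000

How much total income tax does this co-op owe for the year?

Tentative minimum tax:
  Adjusted income: €133000 + €6000 + €32000 + €32000 = €203000
  Less exemption €69000 → base €134000
  €134000 × 25% = €33500

Regular tax:
  €36000 × 8% = €2880
  €22000 × 15% = €3300
  €75000 × 20% = €15000
  → €21180

€33500 > €21180, so the tentative minimum tax is the binding amount.

€33500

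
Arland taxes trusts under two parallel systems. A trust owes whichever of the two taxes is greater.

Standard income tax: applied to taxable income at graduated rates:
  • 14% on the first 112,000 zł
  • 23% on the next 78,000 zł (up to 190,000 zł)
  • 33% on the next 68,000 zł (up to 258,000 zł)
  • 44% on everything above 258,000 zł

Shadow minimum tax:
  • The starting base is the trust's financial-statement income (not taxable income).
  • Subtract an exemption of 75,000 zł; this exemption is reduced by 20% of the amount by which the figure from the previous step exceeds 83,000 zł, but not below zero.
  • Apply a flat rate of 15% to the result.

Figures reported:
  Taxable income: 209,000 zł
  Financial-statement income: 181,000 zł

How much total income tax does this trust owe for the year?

Shadow minimum tax:
  Base (financial-statement income): 181,000 zł
  Exemption: 75,000 zł − 20% × (181,000 zł − 83,000 zł) = 75,000 zł − 19,600 zł = 55,400 zł
  Base: 181,000 zł − 55,400 zł = 125,600 zł
  125,600 zł × 15% = 18,840 zł

Standard income tax:
  112,000 zł × 14% = 15,680 zł
  78,000 zł × 23% = 17,940 zł
  19,000 zł × 33% = 6,270 zł
  → 39,890 zł

39,890 zł > 18,840 zł, so the standard income tax governs.

39,890 zł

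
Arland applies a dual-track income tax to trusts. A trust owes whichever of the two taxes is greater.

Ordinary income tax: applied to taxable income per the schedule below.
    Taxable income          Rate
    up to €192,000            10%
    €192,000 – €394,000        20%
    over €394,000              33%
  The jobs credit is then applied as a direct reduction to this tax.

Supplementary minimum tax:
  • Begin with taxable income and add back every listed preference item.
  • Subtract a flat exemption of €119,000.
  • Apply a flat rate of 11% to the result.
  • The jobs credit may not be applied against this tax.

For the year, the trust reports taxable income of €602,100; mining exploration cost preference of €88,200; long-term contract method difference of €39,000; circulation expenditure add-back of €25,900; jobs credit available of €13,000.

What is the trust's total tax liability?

Ordinary income tax:
  €192,000 × 10% = €19,200
  €202,000 × 20% = €40,400
  €208,100 × 33% = €68,673
  → €128,273
  Less jobs credit €13,000 → €115,273

Supplementary minimum tax:
  Adjusted income: €602,100 + €88,200 + €39,000 + €25,900 = €755,200
  Less exemption €119,000 → base €636,200
  €636,200 × 11% = €69,982

€115,273 > €69,982, so the ordinary income tax governs.

€115,273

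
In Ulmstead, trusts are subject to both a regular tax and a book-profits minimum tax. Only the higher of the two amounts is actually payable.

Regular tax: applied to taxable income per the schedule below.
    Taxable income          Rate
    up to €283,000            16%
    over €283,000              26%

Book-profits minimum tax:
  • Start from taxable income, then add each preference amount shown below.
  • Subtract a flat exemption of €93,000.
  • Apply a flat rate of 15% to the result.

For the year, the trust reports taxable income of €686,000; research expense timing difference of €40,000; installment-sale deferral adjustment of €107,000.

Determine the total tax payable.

€150,060

Regular tax:
  €283,000 × 16% = €45,280
  €403,000 × 26% = €104,780
  → €150,060

Book-profits minimum tax:
  Adjusted income: €686,000 + €40,000 + €107,000 = €833,000
  Less exemption €93,000 → base €740,000
  €740,000 × 15% = €111,000

€150,060 > €111,000, so the regular tax governs.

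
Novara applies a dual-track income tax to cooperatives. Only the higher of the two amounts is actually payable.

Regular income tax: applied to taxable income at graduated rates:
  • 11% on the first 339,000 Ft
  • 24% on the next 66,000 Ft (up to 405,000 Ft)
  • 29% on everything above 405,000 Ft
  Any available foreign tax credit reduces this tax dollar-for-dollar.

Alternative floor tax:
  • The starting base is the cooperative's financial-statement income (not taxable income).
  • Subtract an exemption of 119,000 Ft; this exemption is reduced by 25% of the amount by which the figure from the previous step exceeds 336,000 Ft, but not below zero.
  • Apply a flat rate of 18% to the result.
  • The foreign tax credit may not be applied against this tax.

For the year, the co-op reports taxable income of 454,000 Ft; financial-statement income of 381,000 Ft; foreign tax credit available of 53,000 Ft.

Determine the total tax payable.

Regular income tax:
  339,000 Ft × 11% = 37,290 Ft
  66,000 Ft × 24% = 15,840 Ft
  49,000 Ft × 29% = 14,210 Ft
  → 67,340 Ft
  Less foreign tax credit 53,000 Ft → 14,340 Ft

Alternative floor tax:
  Base (financial-statement income): 381,000 Ft
  Exemption: 119,000 Ft − 25% × (381,000 Ft − 336,000 Ft) = 119,000 Ft − 11,250 Ft = 107,750 Ft
  Base: 381,000 Ft − 107,750 Ft = 273,250 Ft
  273,250 Ft × 18% = 49,185 Ft

49,185 Ft > 14,340 Ft, so the alternative floor tax is the binding amount.

49,185 Ft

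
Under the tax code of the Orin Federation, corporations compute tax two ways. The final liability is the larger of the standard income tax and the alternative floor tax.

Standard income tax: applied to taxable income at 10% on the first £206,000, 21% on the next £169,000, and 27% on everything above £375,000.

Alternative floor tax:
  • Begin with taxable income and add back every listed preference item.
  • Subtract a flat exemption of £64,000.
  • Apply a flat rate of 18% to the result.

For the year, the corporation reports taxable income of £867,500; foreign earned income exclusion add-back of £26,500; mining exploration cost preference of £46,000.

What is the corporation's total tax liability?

Standard income tax:
  £206,000 × 10% = £20,600
  £169,000 × 21% = £35,490
  £492,500 × 27% = £132,975
  → £189,065

Alternative floor tax:
  Adjusted income: £867,500 + £26,500 + £46,000 = £940,000
  Less exemption £64,000 → base £876,000
  £876,000 × 18% = £157,680

£189,065 > £157,680, so the standard income tax governs.

£189,065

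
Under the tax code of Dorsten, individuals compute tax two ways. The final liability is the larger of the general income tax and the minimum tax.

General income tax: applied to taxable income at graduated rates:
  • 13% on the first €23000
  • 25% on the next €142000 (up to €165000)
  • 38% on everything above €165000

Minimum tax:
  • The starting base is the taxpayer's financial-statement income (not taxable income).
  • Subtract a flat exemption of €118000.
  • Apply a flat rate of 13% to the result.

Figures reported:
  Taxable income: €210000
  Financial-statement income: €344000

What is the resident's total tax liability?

General income tax:
  €23000 × 13% = €2990
  €142000 × 25% = €35500
  €45000 × 38% = €17100
  → €55590

Minimum tax:
  Base (financial-statement income): €344000
  Less exemption €118000 → base €226000
  €226000 × 13% = €29380

€55590 > €29380, so the general income tax governs.

€55590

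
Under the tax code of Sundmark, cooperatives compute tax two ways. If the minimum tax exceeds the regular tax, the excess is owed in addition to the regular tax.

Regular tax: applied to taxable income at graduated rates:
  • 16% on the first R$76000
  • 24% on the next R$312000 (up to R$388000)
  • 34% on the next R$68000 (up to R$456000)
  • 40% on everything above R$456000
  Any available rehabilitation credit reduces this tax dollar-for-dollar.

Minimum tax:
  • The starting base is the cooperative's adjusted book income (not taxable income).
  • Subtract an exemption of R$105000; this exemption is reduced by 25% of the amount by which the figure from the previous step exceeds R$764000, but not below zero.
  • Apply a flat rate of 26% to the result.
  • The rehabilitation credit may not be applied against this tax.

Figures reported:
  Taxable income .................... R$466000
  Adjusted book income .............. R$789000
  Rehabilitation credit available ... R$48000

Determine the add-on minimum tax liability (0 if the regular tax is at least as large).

R$113305

Regular tax:
  R$76000 × 16% = R$12160
  R$312000 × 24% = R$74880
  R$68000 × 34% = R$23120
  R$10000 × 40% = R$4000
  → R$114160
  Less rehabilitation credit R$48000 → R$66160

Minimum tax:
  Base (adjusted book income): R$789000
  Exemption: R$105000 − 25% × (R$789000 − R$764000) = R$105000 − R$6250 = R$98750
  Base: R$789000 − R$98750 = R$690250
  R$690250 × 26% = R$179465

Excess of minimum tax over regular tax: R$179465 − R$66160 = R$113305.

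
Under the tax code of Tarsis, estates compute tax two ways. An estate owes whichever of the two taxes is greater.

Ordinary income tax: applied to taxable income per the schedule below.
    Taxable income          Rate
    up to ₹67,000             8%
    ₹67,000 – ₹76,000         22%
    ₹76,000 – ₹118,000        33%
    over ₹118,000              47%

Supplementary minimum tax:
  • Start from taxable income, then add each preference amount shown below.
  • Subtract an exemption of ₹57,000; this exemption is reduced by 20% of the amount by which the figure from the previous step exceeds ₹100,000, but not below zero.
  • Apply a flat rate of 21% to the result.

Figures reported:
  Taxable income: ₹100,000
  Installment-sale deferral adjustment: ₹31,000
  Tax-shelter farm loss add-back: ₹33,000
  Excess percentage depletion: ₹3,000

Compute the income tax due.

Supplementary minimum tax:
  Adjusted income: ₹100,000 + ₹31,000 + ₹33,000 + ₹3,000 = ₹167,000
  Exemption: ₹57,000 − 20% × (₹167,000 − ₹100,000) = ₹57,000 − ₹13,400 = ₹43,600
  Base: ₹167,000 − ₹43,600 = ₹123,400
  ₹123,400 × 21% = ₹25,914

Ordinary income tax:
  ₹67,000 × 8% = ₹5,360
  ₹9,000 × 22% = ₹1,980
  ₹24,000 × 33% = ₹7,920
  → ₹15,260

₹25,914 > ₹15,260, so the supplementary minimum tax is the binding amount.

₹25,914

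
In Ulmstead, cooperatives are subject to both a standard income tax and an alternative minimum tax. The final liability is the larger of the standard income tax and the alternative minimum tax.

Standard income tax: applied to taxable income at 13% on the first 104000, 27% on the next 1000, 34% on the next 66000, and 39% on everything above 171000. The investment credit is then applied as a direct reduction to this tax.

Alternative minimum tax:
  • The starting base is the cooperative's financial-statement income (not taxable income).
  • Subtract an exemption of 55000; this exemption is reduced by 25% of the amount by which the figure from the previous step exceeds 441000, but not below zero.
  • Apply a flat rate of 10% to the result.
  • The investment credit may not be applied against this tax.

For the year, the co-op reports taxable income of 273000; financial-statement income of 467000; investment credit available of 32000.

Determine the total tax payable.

44010

Standard income tax:
  104000 × 13% = 13520
  1000 × 27% = 270
  66000 × 34% = 22440
  102000 × 39% = 39780
  → 76010
  Less investment credit 32000 → 44010

Alternative minimum tax:
  Base (financial-statement income): 467000
  Exemption: 55000 − 25% × (467000 − 441000) = 55000 − 6500 = 48500
  Base: 467000 − 48500 = 418500
  418500 × 10% = 41850

44010 > 41850, so the standard income tax governs.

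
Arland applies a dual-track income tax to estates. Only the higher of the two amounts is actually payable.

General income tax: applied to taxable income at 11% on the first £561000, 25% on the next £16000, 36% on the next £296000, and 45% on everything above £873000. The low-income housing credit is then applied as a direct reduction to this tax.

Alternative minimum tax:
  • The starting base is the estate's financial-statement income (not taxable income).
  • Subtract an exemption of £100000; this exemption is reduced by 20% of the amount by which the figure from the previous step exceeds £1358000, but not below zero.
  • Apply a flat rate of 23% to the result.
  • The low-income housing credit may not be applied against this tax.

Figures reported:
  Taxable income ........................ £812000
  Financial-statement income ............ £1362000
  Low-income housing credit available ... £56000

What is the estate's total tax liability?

General income tax:
  £561000 × 11% = £61710
  £16000 × 25% = £4000
  £235000 × 36% = £84600
  → £150310
  Less low-income housing credit £56000 → £94310

Alternative minimum tax:
  Base (financial-statement income): £1362000
  Exemption: £100000 − 20% × (£1362000 − £1358000) = £100000 − £800 = £99200
  Base: £1362000 − £99200 = £1262800
  £1262800 × 23% = £290444

£290444 > £94310, so the alternative minimum tax is the binding amount.

£290444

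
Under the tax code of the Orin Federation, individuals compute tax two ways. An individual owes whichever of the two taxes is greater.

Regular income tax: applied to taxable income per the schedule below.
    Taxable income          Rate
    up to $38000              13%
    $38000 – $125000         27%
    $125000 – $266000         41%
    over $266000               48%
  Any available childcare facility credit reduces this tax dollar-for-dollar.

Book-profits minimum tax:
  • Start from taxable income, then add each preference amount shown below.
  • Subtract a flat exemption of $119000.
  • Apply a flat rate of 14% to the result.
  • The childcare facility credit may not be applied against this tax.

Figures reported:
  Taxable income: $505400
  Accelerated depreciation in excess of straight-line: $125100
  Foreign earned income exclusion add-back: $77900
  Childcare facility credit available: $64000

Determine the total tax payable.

$137152

Regular income tax:
  $38000 × 13% = $4940
  $87000 × 27% = $23490
  $141000 × 41% = $57810
  $239400 × 48% = $114912
  → $201152
  Less childcare facility credit $64000 → $137152

Book-profits minimum tax:
  Adjusted income: $505400 + $125100 + $77900 = $708400
  Less exemption $119000 → base $589400
  $589400 × 14% = $82516

$137152 > $82516, so the regular income tax governs.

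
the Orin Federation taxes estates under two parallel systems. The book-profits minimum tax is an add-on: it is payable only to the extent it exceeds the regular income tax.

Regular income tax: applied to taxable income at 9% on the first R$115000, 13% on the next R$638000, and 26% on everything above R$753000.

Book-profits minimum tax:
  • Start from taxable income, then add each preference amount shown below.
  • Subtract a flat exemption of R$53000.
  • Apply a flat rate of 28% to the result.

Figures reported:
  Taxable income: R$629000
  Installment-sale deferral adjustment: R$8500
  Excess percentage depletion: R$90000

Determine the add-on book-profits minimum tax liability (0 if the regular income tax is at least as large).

Regular income tax:
  R$115000 × 9% = R$10350
  R$514000 × 13% = R$66820
  → R$77170

Book-profits minimum tax:
  Adjusted income: R$629000 + R$8500 + R$90000 = R$727500
  Less exemption R$53000 → base R$674500
  R$674500 × 28% = R$188860

Excess of book-profits minimum tax over regular income tax: R$188860 − R$77170 = R$111690.

R$111690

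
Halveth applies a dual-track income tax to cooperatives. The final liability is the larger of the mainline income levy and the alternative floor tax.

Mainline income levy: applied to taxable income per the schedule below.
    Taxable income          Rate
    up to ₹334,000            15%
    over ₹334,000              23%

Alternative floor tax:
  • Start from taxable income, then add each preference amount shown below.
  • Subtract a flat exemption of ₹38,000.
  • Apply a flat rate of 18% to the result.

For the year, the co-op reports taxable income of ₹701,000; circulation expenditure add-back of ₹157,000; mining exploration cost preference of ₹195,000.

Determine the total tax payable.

₹182,700

Alternative floor tax:
  Adjusted income: ₹701,000 + ₹157,000 + ₹195,000 = ₹1,053,000
  Less exemption ₹38,000 → base ₹1,015,000
  ₹1,015,000 × 18% = ₹182,700

Mainline income levy:
  ₹334,000 × 15% = ₹50,100
  ₹367,000 × 23% = ₹84,410
  → ₹134,510

₹182,700 > ₹134,510, so the alternative floor tax is the binding amount.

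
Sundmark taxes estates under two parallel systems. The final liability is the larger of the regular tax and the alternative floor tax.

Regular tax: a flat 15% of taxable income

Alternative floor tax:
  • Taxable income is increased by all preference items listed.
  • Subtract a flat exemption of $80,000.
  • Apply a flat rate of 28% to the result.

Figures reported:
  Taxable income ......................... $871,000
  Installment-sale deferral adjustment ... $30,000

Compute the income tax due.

Regular tax:
  $871,000 × 15% = $130,650

Alternative floor tax:
  Adjusted income: $871,000 + $30,000 = $901,000
  Less exemption $80,000 → base $821,000
  $821,000 × 28% = $229,880

$229,880 > $130,650, so the alternative floor tax is the binding amount.

$229,880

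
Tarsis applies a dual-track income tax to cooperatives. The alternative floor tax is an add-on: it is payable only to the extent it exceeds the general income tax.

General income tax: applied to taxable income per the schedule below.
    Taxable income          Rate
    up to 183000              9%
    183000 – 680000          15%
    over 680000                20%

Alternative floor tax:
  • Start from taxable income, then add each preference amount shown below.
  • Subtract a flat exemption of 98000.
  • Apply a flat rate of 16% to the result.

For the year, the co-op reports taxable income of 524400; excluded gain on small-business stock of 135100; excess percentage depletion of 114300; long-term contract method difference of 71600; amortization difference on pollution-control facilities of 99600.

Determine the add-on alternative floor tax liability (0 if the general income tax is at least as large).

67840

General income tax:
  183000 × 9% = 16470
  341400 × 15% = 51210
  → 67680

Alternative floor tax:
  Adjusted income: 524400 + 135100 + 114300 + 71600 + 99600 = 945000
  Less exemption 98000 → base 847000
  847000 × 16% = 135520

Excess of alternative floor tax over general income tax: 135520 − 67680 = 67840.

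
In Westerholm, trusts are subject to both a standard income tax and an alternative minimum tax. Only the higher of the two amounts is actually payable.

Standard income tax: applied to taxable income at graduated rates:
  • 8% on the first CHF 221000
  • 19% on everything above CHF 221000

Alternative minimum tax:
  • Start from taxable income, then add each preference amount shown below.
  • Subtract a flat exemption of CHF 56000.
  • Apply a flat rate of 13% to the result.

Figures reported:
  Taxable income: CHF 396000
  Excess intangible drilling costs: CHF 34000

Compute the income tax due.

CHF 50930

Alternative minimum tax:
  Adjusted income: CHF 396000 + CHF 34000 = CHF 430000
  Less exemption CHF 56000 → base CHF 374000
  CHF 374000 × 13% = CHF 48620

Standard income tax:
  CHF 221000 × 8% = CHF 17680
  CHF 175000 × 19% = CHF 33250
  → CHF 50930

CHF 50930 > CHF 48620, so the standard income tax governs.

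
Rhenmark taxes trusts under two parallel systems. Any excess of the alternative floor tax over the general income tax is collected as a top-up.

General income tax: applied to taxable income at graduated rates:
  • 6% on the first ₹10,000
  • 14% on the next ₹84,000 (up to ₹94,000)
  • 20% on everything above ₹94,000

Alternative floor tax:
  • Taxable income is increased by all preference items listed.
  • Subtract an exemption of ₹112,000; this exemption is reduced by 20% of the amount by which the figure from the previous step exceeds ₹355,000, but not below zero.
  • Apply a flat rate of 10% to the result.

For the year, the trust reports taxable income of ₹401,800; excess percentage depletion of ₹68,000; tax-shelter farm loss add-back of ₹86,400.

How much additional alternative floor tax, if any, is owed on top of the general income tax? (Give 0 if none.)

₹0

Alternative floor tax:
  Adjusted income: ₹401,800 + ₹68,000 + ₹86,400 = ₹556,200
  Exemption: ₹112,000 − 20% × (₹556,200 − ₹355,000) = ₹112,000 − ₹40,240 = ₹71,760
  Base: ₹556,200 − ₹71,760 = ₹484,440
  ₹484,440 × 10% = ₹48,444

General income tax:
  ₹10,000 × 6% = ₹600
  ₹84,000 × 14% = ₹11,760
  ₹307,800 × 20% = ₹61,560
  → ₹73,920

₹48,444 ≤ ₹73,920, so no add-on is due.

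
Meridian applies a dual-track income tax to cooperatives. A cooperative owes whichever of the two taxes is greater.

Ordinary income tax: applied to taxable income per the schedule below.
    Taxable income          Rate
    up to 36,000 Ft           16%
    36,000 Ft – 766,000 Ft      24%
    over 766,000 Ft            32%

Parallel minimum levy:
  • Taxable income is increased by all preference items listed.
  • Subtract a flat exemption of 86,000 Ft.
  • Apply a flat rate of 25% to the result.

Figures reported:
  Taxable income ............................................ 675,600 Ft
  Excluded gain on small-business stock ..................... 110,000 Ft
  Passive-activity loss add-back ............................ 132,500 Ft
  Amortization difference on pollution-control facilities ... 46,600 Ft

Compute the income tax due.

219,675 Ft

Ordinary income tax:
  36,000 Ft × 16% = 5,760 Ft
  639,600 Ft × 24% = 153,504 Ft
  → 159,264 Ft

Parallel minimum levy:
  Adjusted income: 675,600 Ft + 110,000 Ft + 132,500 Ft + 46,600 Ft = 964,700 Ft
  Less exemption 86,000 Ft → base 878,700 Ft
  878,700 Ft × 25% = 219,675 Ft

219,675 Ft > 159,264 Ft, so the parallel minimum levy is the binding amount.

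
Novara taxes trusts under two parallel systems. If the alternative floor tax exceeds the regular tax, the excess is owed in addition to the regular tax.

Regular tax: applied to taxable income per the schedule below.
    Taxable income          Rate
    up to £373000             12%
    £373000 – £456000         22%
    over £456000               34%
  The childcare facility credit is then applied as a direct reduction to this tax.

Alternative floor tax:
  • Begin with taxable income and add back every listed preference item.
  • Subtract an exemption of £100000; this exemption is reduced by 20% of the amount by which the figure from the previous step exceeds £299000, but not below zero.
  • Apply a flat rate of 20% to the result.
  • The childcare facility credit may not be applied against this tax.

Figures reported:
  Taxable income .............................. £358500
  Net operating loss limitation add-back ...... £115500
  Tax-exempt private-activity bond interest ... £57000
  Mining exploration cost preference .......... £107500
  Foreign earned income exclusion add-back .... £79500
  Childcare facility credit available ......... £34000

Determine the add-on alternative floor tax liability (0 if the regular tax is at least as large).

Regular tax:
  £358500 × 12% = £43020
  Less childcare facility credit £34000 → £9020

Alternative floor tax:
  Adjusted income: £358500 + £115500 + £57000 + £107500 + £79500 = £718000
  Exemption: £100000 − 20% × (£718000 − £299000) = £100000 − £83800 = £16200
  Base: £718000 − £16200 = £701800
  £701800 × 20% = £140360

Excess of alternative floor tax over regular tax: £140360 − £9020 = £131340.

£131340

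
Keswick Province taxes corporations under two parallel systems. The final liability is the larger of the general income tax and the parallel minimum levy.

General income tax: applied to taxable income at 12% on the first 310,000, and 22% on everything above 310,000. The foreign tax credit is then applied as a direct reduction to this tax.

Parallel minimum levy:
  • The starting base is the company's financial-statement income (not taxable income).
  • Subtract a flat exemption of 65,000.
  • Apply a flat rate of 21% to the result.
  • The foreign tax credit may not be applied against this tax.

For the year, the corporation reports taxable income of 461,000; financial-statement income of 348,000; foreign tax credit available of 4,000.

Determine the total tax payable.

Parallel minimum levy:
  Base (financial-statement income): 348,000
  Less exemption 65,000 → base 283,000
  283,000 × 21% = 59,430

General income tax:
  310,000 × 12% = 37,200
  151,000 × 22% = 33,220
  → 70,420
  Less foreign tax credit 4,000 → 66,420

66,420 > 59,430, so the general income tax governs.

66,420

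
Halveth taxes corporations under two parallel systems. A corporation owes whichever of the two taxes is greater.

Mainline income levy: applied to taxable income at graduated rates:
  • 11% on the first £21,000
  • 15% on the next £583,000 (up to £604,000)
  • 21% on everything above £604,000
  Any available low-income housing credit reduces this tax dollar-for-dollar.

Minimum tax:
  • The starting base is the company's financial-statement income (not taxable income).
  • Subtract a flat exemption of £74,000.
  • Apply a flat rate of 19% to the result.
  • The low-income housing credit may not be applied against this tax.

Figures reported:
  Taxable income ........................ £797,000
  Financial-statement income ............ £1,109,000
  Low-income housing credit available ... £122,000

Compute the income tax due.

Minimum tax:
  Base (financial-statement income): £1,109,000
  Less exemption £74,000 → base £1,035,000
  £1,035,000 × 19% = £196,650

Mainline income levy:
  £21,000 × 11% = £2,310
  £583,000 × 15% = £87,450
  £193,000 × 21% = £40,530
  → £130,290
  Less low-income housing credit £122,000 → £8,290

£196,650 > £8,290, so the minimum tax is the binding amount.

£196,650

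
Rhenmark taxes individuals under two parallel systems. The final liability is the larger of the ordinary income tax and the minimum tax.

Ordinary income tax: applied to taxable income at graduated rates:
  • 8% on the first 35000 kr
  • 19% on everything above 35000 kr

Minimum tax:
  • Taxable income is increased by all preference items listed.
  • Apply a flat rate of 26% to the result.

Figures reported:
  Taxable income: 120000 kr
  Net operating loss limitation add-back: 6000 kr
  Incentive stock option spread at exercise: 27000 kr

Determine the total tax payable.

39780 kr

Ordinary income tax:
  35000 kr × 8% = 2800 kr
  85000 kr × 19% = 16150 kr
  → 18950 kr

Minimum tax:
  Adjusted income: 120000 kr + 6000 kr + 27000 kr = 153000 kr
  153000 kr × 26% = 39780 kr

39780 kr > 18950 kr, so the minimum tax is the binding amount.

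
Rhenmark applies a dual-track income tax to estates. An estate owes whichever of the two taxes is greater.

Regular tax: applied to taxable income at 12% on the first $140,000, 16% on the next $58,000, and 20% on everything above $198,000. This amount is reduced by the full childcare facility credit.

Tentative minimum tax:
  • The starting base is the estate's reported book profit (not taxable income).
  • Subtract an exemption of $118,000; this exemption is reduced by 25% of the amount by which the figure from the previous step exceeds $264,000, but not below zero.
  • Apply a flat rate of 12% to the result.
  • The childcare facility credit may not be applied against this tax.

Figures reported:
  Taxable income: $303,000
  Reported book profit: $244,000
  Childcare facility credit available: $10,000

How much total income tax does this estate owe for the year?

$37,080

Regular tax:
  $140,000 × 12% = $16,800
  $58,000 × 16% = $9,280
  $105,000 × 20% = $21,000
  → $47,080
  Less childcare facility credit $10,000 → $37,080

Tentative minimum tax:
  Base (reported book profit): $244,000
  Exemption: $244,000 ≤ $264,000, so full $118,000 applies
  Base: $244,000 − $118,000 = $126,000
  $126,000 × 12% = $15,120

$37,080 > $15,120, so the regular tax governs.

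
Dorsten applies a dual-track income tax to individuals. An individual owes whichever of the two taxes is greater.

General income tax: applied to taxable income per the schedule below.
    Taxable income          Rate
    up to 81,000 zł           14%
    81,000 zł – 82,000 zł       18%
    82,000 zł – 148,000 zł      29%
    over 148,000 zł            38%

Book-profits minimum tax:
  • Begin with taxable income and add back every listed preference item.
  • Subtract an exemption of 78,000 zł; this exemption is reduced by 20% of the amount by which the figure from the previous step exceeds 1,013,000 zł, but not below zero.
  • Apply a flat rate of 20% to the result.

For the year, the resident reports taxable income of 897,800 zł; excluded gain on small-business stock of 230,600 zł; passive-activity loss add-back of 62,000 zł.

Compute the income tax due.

General income tax:
  81,000 zł × 14% = 11,340 zł
  1,000 zł × 18% = 180 zł
  66,000 zł × 29% = 19,140 zł
  749,800 zł × 38% = 284,924 zł
  → 315,584 zł

Book-profits minimum tax:
  Adjusted income: 897,800 zł + 230,600 zł + 62,000 zł = 1,190,400 zł
  Exemption: 78,000 zł − 20% × (1,190,400 zł − 1,013,000 zł) = 78,000 zł − 35,480 zł = 42,520 zł
  Base: 1,190,400 zł − 42,520 zł = 1,147,880 zł
  1,147,880 zł × 20% = 229,576 zł

315,584 zł > 229,576 zł, so the general income tax governs.

315,584 zł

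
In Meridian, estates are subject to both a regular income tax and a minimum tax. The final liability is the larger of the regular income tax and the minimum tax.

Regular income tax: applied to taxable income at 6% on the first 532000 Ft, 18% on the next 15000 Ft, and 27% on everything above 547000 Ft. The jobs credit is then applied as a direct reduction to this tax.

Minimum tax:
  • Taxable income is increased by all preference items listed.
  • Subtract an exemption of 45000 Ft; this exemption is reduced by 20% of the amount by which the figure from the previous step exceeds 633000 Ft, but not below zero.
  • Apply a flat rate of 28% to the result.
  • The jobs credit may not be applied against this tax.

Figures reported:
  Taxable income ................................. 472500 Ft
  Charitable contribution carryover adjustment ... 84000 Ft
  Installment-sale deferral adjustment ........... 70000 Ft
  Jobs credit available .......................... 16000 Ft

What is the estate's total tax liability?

162820 Ft

Minimum tax:
  Adjusted income: 472500 Ft + 84000 Ft + 70000 Ft = 626500 Ft
  Exemption: 626500 Ft ≤ 633000 Ft, so full 45000 Ft applies
  Base: 626500 Ft − 45000 Ft = 581500 Ft
  581500 Ft × 28% = 162820 Ft

Regular income tax:
  472500 Ft × 6% = 28350 Ft
  Less jobs credit 16000 Ft → 12350 Ft

162820 Ft > 12350 Ft, so the minimum tax is the binding amount.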